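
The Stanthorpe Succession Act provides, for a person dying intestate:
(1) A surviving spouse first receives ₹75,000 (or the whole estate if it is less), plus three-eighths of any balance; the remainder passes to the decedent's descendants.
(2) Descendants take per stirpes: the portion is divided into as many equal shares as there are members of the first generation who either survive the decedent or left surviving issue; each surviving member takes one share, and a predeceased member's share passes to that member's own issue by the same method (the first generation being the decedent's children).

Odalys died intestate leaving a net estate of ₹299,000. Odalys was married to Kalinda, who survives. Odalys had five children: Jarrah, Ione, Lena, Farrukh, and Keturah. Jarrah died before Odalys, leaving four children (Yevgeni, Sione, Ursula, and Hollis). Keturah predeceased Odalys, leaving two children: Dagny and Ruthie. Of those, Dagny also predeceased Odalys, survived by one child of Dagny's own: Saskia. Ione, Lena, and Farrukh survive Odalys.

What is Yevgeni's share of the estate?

Yevgeni receives ₹7,000.

Kalinda first takes ₹75,000, leaving a balance of ₹224,000. Kalinda then takes three-eighths of the balance (₹84,000), for a total of ₹159,000. The remaining ₹140,000 passes to the descendants.
The descendants' portion (₹140,000) is divided into 5 shares of ₹28,000: Ione, Lena, and Farrukh each take ₹28,000; Jarrah's ₹28,000 share passes to Jarrah's issue; Keturah's ₹28,000 share passes to Keturah's issue.
Jarrah's share (₹28,000) is divided into 4 shares of ₹7,000: Yevgeni, Sione, Ursula, and Hollis each take ₹7,000.
Keturah's share (₹28,000) is divided into 2 shares of ₹14,000: Ruthie takes ₹14,000; Dagny's ₹14,000 share passes to Dagny's issue.
Dagny's share (₹14,000) passes entirely to Saskia.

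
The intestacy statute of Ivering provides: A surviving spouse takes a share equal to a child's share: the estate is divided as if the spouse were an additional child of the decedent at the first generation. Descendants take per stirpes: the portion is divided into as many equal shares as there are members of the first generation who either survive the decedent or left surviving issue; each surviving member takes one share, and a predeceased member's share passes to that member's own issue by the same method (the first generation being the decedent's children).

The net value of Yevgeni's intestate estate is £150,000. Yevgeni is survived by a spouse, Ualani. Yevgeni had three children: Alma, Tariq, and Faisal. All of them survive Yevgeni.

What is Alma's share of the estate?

Alma receives £37,500.

The spouse counts as an additional share at the children's level, so there are 4 primary shares of £37,500. Ualani takes one such share (£37,500).
The children's combined portion (£112,500) is divided into 3 shares of £37,500: Alma, Tariq, and Faisal each take £37,500.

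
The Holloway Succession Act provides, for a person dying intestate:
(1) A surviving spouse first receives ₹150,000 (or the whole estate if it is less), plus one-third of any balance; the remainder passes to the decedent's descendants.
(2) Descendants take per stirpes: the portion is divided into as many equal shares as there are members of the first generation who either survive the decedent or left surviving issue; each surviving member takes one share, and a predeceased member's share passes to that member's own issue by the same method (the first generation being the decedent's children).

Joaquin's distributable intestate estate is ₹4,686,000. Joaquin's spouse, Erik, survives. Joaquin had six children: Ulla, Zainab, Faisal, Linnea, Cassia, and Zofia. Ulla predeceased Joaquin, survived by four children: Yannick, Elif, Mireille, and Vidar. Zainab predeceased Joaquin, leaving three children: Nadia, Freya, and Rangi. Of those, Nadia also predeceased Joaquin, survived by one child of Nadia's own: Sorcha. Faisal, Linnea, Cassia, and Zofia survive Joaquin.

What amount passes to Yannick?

Yannick receives ₹126,000.

Erik first takes ₹150,000, leaving a balance of ₹4,536,000. Erik then takes one-third of the balance (₹1,512,000), for a total of ₹1,662,000. The remaining ₹3,024,000 passes to the descendants.
The descendants' portion (₹3,024,000) is divided into 6 shares of ₹504,000: Faisal, Linnea, Cassia, and Zofia each take ₹504,000; Ulla's ₹504,000 share passes to Ulla's issue; Zainab's ₹504,000 share passes to Zainab's issue.
Ulla's share (₹504,000) is divided into 4 shares of ₹126,000: Yannick, Elif, Mireille, and Vidar each take ₹126,000.
Zainab's share (₹504,000) is divided into 3 shares of ₹168,000: Freya and Rangi each take ₹168,000; Nadia's ₹168,000 share passes to Nadia's issue.
Nadia's share (₹168,000) passes entirely to Sorcha.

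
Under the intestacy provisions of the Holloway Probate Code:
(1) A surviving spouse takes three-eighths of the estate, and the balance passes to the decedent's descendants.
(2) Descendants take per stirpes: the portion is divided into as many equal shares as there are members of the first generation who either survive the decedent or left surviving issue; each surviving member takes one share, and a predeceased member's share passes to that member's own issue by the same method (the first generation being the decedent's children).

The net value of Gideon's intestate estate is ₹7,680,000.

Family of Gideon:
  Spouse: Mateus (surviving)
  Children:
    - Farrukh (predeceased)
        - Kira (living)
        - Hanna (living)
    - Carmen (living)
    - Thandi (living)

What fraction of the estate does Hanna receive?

Hanna receives 5/48 of the estate.

Mateus takes three-eighths of ₹7,680,000 = ₹2,880,000. The remaining ₹4,800,000 passes to the descendants.
The descendants' portion (₹4,800,000) is divided into 3 shares of ₹1,600,000: Carmen and Thandi each take ₹1,600,000; Farrukh's ₹1,600,000 share passes to Farrukh's issue.
Farrukh's share (₹1,600,000) is divided into 2 shares of ₹800,000: Kira and Hanna each take ₹800,000.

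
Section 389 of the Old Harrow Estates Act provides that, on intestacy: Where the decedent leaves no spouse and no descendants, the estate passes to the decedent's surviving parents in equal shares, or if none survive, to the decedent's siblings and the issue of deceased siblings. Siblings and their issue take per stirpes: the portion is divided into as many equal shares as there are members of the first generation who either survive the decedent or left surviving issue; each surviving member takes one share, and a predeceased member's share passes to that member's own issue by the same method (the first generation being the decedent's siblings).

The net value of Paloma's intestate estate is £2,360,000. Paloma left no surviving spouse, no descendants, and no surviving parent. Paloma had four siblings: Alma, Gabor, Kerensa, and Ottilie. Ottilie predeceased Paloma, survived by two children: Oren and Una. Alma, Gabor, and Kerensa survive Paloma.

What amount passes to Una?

Una receives £295,000.

The entire £2,360,000 passes to the siblings and their issue.
That amount (£2,360,000) is divided into 4 shares of £590,000: Alma, Gabor, and Kerensa each take £590,000; Ottilie's £590,000 share passes to Ottilie's issue.
Ottilie's share (£590,000) is divided into 2 shares of £295,000: Oren and Una each take £295,000.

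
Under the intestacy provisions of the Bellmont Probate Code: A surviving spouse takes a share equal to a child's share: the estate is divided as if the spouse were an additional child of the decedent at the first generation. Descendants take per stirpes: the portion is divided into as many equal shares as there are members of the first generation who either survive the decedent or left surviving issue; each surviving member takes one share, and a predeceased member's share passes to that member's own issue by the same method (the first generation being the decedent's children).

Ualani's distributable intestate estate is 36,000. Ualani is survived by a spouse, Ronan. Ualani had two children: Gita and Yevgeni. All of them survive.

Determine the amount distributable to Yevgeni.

The spouse counts as an additional share at the children's level, so there are 3 primary shares of 12,000. Ronan takes one such share (12,000).
The children's combined portion (24,000) is divided into 2 shares of 12,000: Gita and Yevgeni each take 12,000.

Yevgeni receives 12,000.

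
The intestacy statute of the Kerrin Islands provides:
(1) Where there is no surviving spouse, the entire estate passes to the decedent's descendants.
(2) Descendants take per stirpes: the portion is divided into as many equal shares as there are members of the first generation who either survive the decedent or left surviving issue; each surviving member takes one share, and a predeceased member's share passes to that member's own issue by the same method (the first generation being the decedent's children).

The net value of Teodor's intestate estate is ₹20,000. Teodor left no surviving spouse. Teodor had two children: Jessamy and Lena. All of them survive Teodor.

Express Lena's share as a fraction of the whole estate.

Lena receives 1/2 of the estate.

The entire ₹20,000 passes to the descendants.
That amount (₹20,000) is divided into 2 shares of ₹10,000: Jessamy and Lena each take ₹10,000.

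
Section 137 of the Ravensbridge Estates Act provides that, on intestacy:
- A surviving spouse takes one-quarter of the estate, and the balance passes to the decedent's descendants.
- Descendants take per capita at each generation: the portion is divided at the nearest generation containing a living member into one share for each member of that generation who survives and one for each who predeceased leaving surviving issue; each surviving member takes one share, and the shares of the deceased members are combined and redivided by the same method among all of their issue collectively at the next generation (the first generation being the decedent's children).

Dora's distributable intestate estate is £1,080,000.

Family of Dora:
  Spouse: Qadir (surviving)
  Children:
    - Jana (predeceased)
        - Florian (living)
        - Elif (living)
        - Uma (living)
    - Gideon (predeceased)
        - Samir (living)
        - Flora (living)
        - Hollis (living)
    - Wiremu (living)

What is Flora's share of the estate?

Flora receives £90,000.

Qadir takes one-quarter of £1,080,000 = £270,000. The remaining £810,000 passes to the descendants.
The descendants' portion (£810,000) is divided at the children's generation into 3 shares of £270,000. Wiremu takes £270,000. The 2 shares of the deceased (Jana and Gideon) are combined into a pool of £540,000.
That pool (£540,000) is divided at the grandchildren's generation equally among Florian, Elif, Uma, Samir, Flora, and Hollis: £90,000 each.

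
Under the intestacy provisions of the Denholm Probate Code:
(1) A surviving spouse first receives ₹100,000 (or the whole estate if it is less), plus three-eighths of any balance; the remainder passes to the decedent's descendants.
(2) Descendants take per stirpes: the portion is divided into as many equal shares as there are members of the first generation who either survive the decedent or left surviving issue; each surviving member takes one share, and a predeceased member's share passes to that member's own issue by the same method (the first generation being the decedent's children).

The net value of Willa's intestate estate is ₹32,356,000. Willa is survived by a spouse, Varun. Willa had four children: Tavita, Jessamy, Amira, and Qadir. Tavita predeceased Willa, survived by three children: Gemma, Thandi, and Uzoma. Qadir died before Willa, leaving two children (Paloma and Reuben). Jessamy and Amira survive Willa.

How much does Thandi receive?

Varun first takes ₹100,000, leaving a balance of ₹32,256,000. Varun then takes three-eighths of the balance (₹12,096,000), for a total of ₹12,196,000. The remaining ₹20,160,000 passes to the descendants.
The descendants' portion (₹20,160,000) is divided into 4 shares of ₹5,040,000: Jessamy and Amira each take ₹5,040,000; Tavita's ₹5,040,000 share passes to Tavita's issue; Qadir's ₹5,040,000 share passes to Qadir's issue.
Tavita's share (₹5,040,000) is divided into 3 shares of ₹1,680,000: Gemma, Thandi, and Uzoma each take ₹1,680,000.
Qadir's share (₹5,040,000) is divided into 2 shares of ₹2,520,000: Paloma and Reuben each take ₹2,520,000.

Thandi receives ₹1,680,000.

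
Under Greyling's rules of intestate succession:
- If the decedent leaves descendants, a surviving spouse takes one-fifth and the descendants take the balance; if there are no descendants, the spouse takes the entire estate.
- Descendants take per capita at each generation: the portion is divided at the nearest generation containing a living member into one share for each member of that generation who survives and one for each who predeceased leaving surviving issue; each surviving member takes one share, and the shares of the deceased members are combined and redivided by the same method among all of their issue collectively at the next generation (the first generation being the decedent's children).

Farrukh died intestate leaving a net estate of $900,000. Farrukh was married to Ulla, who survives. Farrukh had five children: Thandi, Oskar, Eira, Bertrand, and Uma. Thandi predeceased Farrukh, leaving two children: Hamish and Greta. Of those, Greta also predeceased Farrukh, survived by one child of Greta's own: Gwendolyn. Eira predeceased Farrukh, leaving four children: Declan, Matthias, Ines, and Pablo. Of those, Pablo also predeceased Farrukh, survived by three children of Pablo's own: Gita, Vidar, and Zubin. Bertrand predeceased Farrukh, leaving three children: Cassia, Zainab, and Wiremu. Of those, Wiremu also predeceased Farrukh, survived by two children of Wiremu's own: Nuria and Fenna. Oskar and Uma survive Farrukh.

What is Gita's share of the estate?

Ulla takes one-fifth of $900,000 = $180,000. The remaining $720,000 passes to the descendants.
The descendants' portion ($720,000) is divided at the children's generation into 5 shares of $144,000. Oskar and Uma each take $144,000. The 3 shares of the deceased (Thandi, Eira, and Bertrand) are combined into a pool of $432,000.
That pool ($432,000) is divided at the grandchildren's generation into 9 shares of $48,000. Hamish, Declan, Matthias, Ines, Cassia, and Zainab each take $48,000. The 3 shares of the deceased (Greta, Pablo, and Wiremu) are combined into a pool of $144,000.
That pool ($144,000) is divided at the great-grandchildren's generation equally among Gwendolyn, Gita, Vidar, Zubin, Nuria, and Fenna: $24,000 each.

Gita receives $24,000.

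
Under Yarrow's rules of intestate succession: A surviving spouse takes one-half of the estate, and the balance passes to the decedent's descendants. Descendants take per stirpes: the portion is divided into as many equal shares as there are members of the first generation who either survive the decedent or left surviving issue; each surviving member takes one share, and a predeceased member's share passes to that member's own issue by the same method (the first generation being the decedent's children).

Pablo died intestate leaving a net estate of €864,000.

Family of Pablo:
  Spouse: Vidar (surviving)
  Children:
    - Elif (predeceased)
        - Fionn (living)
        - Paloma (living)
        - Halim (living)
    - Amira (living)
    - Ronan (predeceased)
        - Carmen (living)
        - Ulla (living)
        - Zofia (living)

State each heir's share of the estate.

Vidar: €432,000; Fionn: €48,000; Paloma: €48,000; Halim: €48,000; Amira: €144,000; Carmen: €48,000; Ulla: €48,000; Zofia: €48,000

Vidar takes one-half of €864,000 = €432,000. The remaining €432,000 passes to the descendants.
The descendants' portion (€432,000) is divided into 3 shares of €144,000: Amira takes €144,000; Elif's €144,000 share passes to Elif's issue; Ronan's €144,000 share passes to Ronan's issue.
Elif's share (€144,000) is divided into 3 shares of €48,000: Fionn, Paloma, and Halim each take €48,000.
Ronan's share (€144,000) is divided into 3 shares of €48,000: Carmen, Ulla, and Zofia each take €48,000.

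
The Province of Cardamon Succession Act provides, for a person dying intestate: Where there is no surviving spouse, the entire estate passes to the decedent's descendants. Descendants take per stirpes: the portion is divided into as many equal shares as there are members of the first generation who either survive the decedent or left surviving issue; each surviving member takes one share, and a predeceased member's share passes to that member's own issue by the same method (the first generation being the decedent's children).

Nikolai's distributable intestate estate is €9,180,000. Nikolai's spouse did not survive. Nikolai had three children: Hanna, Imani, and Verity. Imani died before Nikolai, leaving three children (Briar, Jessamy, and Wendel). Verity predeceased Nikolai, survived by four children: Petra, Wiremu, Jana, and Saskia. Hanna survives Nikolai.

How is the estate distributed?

Hanna: €3,060,000; Briar: €1,020,000; Jessamy: €1,020,000; Wendel: €1,020,000; Petra: €765,000; Wiremu: €765,000; Jana: €765,000; Saskia: €765,000

The entire €9,180,000 passes to the descendants.
That amount (€9,180,000) is divided into 3 shares of €3,060,000: Hanna takes €3,060,000; Imani's €3,060,000 share passes to Imani's issue; Verity's €3,060,000 share passes to Verity's issue.
Imani's share (€3,060,000) is divided into 3 shares of €1,020,000: Briar, Jessamy, and Wendel each take €1,020,000.
Verity's share (€3,060,000) is divided into 4 shares of €765,000: Petra, Wiremu, Jana, and Saskia each take €765,000.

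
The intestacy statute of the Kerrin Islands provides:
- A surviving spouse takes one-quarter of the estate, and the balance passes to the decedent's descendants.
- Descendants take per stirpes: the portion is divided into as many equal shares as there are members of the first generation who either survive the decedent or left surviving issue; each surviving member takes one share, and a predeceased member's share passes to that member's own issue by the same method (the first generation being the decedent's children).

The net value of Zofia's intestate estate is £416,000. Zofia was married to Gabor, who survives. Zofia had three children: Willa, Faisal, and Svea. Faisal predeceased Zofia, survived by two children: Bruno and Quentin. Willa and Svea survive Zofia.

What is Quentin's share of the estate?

Quentin receives £52,000.

Gabor takes one-quarter of £416,000 = £104,000. The remaining £312,000 passes to the descendants.
The descendants' portion (£312,000) is divided into 3 shares of £104,000: Willa and Svea each take £104,000; Faisal's £104,000 share passes to Faisal's issue.
Faisal's share (£104,000) is divided into 2 shares of £52,000: Bruno and Quentin each take £52,000.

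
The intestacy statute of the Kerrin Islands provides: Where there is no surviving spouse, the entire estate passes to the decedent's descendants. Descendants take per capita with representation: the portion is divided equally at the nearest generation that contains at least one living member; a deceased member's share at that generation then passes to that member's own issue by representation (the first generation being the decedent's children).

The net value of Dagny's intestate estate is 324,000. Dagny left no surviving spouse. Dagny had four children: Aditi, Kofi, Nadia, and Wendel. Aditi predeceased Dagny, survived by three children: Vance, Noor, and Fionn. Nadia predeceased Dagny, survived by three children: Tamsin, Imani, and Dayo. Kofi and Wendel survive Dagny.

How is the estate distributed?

Vance: 27,000; Noor: 27,000; Fionn: 27,000; Kofi: 81,000; Tamsin: 27,000; Imani: 27,000; Dayo: 27,000; Wendel: 81,000

The entire 324,000 passes to the descendants.
That amount (324,000) is divided into 4 shares of 81,000: Kofi and Wendel each take 81,000; Aditi's 81,000 share passes to Aditi's issue; Nadia's 81,000 share passes to Nadia's issue.
Aditi's share (81,000) is divided into 3 shares of 27,000: Vance, Noor, and Fionn each take 27,000.
Nadia's share (81,000) is divided into 3 shares of 27,000: Tamsin, Imani, and Dayo each take 27,000.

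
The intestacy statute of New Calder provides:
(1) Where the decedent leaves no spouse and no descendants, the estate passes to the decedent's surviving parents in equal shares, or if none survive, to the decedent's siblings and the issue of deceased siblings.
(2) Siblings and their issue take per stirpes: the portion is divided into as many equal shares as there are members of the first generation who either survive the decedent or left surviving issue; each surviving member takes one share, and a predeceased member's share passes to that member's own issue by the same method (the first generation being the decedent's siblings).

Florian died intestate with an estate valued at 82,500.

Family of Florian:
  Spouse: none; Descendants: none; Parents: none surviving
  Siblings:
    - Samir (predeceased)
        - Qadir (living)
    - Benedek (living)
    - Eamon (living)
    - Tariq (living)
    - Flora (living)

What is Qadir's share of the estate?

Qadir receives 16,500.

The entire 82,500 passes to the siblings and their issue.
That amount (82,500) is divided into 5 shares of 16,500: Benedek, Eamon, Tariq, and Flora each take 16,500; Samir's 16,500 share passes to Samir's issue.
Samir's share (16,500) passes entirely to Qadir.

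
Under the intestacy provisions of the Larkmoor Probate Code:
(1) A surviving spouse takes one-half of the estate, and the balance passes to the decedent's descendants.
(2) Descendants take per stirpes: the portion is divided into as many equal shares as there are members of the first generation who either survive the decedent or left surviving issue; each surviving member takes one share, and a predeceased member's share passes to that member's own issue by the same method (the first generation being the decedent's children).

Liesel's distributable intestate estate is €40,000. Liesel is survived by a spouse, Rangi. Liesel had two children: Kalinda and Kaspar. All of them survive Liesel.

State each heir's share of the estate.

Rangi: €20,000; Kalinda: €10,000; Kaspar: €10,000

Rangi takes one-half of €40,000 = €20,000. The remaining €20,000 passes to the descendants.
The descendants' portion (€20,000) is divided into 2 shares of €10,000: Kalinda and Kaspar each take €10,000.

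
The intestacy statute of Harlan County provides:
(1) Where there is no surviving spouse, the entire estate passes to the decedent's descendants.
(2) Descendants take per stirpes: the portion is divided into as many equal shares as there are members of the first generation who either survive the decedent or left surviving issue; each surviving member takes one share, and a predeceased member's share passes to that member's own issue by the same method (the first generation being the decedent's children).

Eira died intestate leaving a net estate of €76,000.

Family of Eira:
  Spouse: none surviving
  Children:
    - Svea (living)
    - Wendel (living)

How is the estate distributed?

Svea: €38,000; Wendel: €38,000

The entire €76,000 passes to the descendants.
That amount (€76,000) is divided into 2 shares of €38,000: Svea and Wendel each take €38,000.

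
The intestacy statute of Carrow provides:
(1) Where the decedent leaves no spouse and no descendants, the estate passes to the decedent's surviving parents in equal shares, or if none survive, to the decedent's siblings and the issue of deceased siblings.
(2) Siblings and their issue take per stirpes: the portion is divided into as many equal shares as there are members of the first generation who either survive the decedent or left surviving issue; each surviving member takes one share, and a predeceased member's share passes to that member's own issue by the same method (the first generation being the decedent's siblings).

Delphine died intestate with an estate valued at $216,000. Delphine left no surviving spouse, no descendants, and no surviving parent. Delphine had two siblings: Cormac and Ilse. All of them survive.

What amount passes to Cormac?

The entire $216,000 passes to the siblings and their issue.
That amount ($216,000) is divided into 2 shares of $108,000: Cormac and Ilse each take $108,000.

Cormac receives $108,000.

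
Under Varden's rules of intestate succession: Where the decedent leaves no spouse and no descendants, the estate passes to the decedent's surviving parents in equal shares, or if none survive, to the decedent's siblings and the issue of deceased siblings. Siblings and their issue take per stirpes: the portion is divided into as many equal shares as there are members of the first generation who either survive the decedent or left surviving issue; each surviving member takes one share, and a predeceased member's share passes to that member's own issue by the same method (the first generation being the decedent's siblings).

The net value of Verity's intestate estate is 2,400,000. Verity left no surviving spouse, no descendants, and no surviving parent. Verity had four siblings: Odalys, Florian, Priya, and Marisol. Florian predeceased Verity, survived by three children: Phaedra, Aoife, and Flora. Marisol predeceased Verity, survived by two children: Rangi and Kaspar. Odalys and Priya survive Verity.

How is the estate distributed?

The entire 2,400,000 passes to the siblings and their issue.
That amount (2,400,000) is divided into 4 shares of 600,000: Odalys and Priya each take 600,000; Florian's 600,000 share passes to Florian's issue; Marisol's 600,000 share passes to Marisol's issue.
Florian's share (600,000) is divided into 3 shares of 200,000: Phaedra, Aoife, and Flora each take 200,000.
Marisol's share (600,000) is divided into 2 shares of 300,000: Rangi and Kaspar each take 300,000.

Odalys: 600,000; Phaedra: 200,000; Aoife: 200,000; Flora: 200,000; Priya: 600,000; Rangi: 300,000; Kaspar: 300,000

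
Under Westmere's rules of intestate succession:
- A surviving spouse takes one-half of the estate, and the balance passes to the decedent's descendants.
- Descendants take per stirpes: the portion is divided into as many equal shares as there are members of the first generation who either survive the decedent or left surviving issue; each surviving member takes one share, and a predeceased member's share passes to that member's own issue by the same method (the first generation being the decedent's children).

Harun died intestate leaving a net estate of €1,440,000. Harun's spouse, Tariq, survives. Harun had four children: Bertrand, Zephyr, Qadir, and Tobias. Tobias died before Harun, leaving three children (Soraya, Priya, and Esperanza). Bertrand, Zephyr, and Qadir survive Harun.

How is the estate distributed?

Tariq takes one-half of €1,440,000 = €720,000. The remaining €720,000 passes to the descendants.
The descendants' portion (€720,000) is divided into 4 shares of €180,000: Bertrand, Zephyr, and Qadir each take €180,000; Tobias's €180,000 share passes to Tobias's issue.
Tobias's share (€180,000) is divided into 3 shares of €60,000: Soraya, Priya, and Esperanza each take €60,000.

Tariq: €720,000; Bertrand: €180,000; Zephyr: €180,000; Qadir: €180,000; Soraya: €60,000; Priya: €60,000; Esperanza: €60,000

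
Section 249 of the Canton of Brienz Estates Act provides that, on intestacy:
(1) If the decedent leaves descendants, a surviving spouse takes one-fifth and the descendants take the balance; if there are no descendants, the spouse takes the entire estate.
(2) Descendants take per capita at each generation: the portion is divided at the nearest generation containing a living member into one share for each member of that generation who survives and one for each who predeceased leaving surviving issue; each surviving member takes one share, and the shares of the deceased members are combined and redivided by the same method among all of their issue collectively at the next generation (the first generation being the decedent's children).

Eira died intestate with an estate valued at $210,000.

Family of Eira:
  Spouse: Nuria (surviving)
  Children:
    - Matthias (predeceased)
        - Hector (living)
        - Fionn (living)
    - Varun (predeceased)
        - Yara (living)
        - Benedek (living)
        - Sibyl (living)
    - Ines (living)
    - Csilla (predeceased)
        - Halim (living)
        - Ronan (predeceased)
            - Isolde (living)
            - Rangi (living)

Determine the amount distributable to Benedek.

Benedek receives $18,000.

Nuria takes one-fifth of $210,000 = $42,000. The remaining $168,000 passes to the descendants.
The descendants' portion ($168,000) is divided at the children's generation into 4 shares of $42,000. Ines takes $42,000. The 3 shares of the deceased (Matthias, Varun, and Csilla) are combined into a pool of $126,000.
That pool ($126,000) is divided at the grandchildren's generation into 7 shares of $18,000. Hector, Fionn, Yara, Benedek, Sibyl, and Halim each take $18,000. The remaining share for the deceased Ronan ($18,000) is carried to the next generation.
That pool ($18,000) is divided at the great-grandchildren's generation equally among Isolde and Rangi: $9,000 each.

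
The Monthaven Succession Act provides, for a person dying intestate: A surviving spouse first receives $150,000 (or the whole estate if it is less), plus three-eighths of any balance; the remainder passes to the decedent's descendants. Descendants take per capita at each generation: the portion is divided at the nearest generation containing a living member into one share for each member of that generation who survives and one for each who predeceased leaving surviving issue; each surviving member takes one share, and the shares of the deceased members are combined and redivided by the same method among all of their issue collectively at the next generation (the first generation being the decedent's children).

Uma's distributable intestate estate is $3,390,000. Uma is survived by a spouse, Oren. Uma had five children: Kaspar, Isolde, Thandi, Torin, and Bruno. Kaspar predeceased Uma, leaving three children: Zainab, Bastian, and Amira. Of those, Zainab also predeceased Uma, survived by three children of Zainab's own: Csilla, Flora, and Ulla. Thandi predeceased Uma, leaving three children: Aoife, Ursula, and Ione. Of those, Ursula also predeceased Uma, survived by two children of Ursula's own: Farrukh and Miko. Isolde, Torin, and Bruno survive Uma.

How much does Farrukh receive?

Farrukh receives $54,000.

Oren first takes $150,000, leaving a balance of $3,240,000. Oren then takes three-eighths of the balance ($1,215,000), for a total of $1,365,000. The remaining $2,025,000 passes to the descendants.
The descendants' portion ($2,025,000) is divided at the children's generation into 5 shares of $405,000. Isolde, Torin, and Bruno each take $405,000. The 2 shares of the deceased (Kaspar and Thandi) are combined into a pool of $810,000.
That pool ($810,000) is divided at the grandchildren's generation into 6 shares of $135,000. Bastian, Amira, Aoife, and Ione each take $135,000. The 2 shares of the deceased (Zainab and Ursula) are combined into a pool of $270,000.
That pool ($270,000) is divided at the great-grandchildren's generation equally among Csilla, Flora, Ulla, Farrukh, and Miko: $54,000 each.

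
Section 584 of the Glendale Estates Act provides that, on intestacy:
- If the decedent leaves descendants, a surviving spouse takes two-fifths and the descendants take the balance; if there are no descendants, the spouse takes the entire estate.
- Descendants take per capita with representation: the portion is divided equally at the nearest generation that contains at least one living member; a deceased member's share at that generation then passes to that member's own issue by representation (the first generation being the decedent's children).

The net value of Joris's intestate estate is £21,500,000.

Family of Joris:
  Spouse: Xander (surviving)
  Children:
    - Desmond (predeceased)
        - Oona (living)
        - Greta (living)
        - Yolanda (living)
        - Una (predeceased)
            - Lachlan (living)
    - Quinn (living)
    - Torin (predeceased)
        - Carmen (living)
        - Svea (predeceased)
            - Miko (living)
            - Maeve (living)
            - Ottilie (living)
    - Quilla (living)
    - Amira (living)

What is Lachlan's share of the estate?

Xander takes two-fifths of £21,500,000 = £8,600,000. The remaining £12,900,000 passes to the descendants.
The descendants' portion (£12,900,000) is divided into 5 shares of £2,580,000: Quinn, Quilla, and Amira each take £2,580,000; Desmond's £2,580,000 share passes to Desmond's issue; Torin's £2,580,000 share passes to Torin's issue.
Desmond's share (£2,580,000) is divided into 4 shares of £645,000: Oona, Greta, and Yolanda each take £645,000; Una's £645,000 share passes to Una's issue.
Una's share (£645,000) passes entirely to Lachlan.
Torin's share (£2,580,000) is divided into 2 shares of £1,290,000: Carmen takes £1,290,000; Svea's £1,290,000 share passes to Svea's issue.
Svea's share (£1,290,000) is divided into 3 shares of £430,000: Miko, Maeve, and Ottilie each take £430,000.

Lachlan receives £645,000.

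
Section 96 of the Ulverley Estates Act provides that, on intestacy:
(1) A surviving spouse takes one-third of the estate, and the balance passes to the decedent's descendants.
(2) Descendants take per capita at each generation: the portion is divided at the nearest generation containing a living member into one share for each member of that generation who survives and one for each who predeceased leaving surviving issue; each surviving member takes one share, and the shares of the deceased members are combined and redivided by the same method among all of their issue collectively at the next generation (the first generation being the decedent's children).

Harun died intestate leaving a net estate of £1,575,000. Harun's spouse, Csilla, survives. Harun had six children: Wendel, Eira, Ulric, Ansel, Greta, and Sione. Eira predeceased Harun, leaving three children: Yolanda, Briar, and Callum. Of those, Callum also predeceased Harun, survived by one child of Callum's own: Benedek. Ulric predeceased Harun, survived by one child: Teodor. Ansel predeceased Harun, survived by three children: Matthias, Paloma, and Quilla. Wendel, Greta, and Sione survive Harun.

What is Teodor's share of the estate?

Csilla takes one-third of £1,575,000 = £525,000. The remaining £1,050,000 passes to the descendants.
The descendants' portion (£1,050,000) is divided at the children's generation into 6 shares of £175,000. Wendel, Greta, and Sione each take £175,000. The 3 shares of the deceased (Eira, Ulric, and Ansel) are combined into a pool of £525,000.
That pool (£525,000) is divided at the grandchildren's generation into 7 shares of £75,000. Yolanda, Briar, Teodor, Matthias, Paloma, and Quilla each take £75,000. The remaining share for the deceased Callum (£75,000) is carried to the next generation.
That pool (£75,000) passes entirely to Benedek, the sole taker at the great-grandchildren's generation.

Teodor receives £75,000.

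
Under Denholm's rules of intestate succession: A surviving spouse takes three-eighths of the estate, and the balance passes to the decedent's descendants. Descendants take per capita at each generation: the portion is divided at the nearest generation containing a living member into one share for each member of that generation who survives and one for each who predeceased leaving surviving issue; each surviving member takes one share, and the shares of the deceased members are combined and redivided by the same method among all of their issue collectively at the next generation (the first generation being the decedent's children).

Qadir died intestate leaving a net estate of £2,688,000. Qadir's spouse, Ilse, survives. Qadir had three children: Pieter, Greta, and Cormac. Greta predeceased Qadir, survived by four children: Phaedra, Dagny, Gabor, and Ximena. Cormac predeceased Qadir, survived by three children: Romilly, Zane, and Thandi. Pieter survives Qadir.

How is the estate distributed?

Ilse: £1,008,000; Pieter: £560,000; Phaedra: £160,000; Dagny: £160,000; Gabor: £160,000; Ximena: £160,000; Romilly: £160,000; Zane: £160,000; Thandi: £160,000

Ilse takes three-eighths of £2,688,000 = £1,008,000. The remaining £1,680,000 passes to the descendants.
The descendants' portion (£1,680,000) is divided at the children's generation into 3 shares of £560,000. Pieter takes £560,000. The 2 shares of the deceased (Greta and Cormac) are combined into a pool of £1,120,000.
That pool (£1,120,000) is divided at the grandchildren's generation equally among Phaedra, Dagny, Gabor, Ximena, Romilly, Zane, and Thandi: £160,000 each.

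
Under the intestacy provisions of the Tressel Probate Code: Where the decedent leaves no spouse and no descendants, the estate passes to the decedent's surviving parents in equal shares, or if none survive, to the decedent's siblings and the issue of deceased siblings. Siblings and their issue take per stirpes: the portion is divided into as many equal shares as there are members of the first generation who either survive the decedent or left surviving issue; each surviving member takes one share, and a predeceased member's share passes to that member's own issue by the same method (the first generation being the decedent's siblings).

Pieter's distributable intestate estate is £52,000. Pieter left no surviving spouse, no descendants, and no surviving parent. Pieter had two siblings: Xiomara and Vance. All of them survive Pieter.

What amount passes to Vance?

The entire £52,000 passes to the siblings and their issue.
That amount (£52,000) is divided into 2 shares of £26,000: Xiomara and Vance each take £26,000.

Vance receives £26,000.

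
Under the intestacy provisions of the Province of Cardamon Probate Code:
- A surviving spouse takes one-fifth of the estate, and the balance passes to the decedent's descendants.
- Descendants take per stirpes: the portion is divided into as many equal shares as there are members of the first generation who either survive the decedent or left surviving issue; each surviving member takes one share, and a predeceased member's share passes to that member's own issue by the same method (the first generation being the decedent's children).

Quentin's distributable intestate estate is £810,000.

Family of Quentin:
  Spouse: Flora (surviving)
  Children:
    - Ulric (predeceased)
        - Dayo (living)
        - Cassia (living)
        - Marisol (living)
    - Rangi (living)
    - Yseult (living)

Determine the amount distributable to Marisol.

Marisol receives £72,000.

Flora takes one-fifth of £810,000 = £162,000. The remaining £648,000 passes to the descendants.
The descendants' portion (£648,000) is divided into 3 shares of £216,000: Rangi and Yseult each take £216,000; Ulric's £216,000 share passes to Ulric's issue.
Ulric's share (£216,000) is divided into 3 shares of £72,000: Dayo, Cassia, and Marisol each take £72,000.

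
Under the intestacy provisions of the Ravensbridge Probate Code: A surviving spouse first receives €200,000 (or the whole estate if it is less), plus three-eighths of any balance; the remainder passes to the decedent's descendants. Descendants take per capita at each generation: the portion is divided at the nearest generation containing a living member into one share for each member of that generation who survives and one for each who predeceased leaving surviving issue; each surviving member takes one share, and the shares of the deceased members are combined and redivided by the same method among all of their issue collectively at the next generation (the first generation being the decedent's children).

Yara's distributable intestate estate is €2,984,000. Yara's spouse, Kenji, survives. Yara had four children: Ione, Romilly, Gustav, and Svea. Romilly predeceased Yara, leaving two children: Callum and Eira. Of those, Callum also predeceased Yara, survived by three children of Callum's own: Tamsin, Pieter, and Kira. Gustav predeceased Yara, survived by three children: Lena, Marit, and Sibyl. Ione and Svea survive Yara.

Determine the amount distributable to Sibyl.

Kenji first takes €200,000, leaving a balance of €2,784,000. Kenji then takes three-eighths of the balance (€1,044,000), for a total of €1,244,000. The remaining €1,740,000 passes to the descendants.
The descendants' portion (€1,740,000) is divided at the children's generation into 4 shares of €435,000. Ione and Svea each take €435,000. The 2 shares of the deceased (Romilly and Gustav) are combined into a pool of €870,000.
That pool (€870,000) is divided at the grandchildren's generation into 5 shares of €174,000. Eira, Lena, Marit, and Sibyl each take €174,000. The remaining share for the deceased Callum (€174,000) is carried to the next generation.
That pool (€174,000) is divided at the great-grandchildren's generation equally among Tamsin, Pieter, and Kira: €58,000 each.

Sibyl receives €174,000.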